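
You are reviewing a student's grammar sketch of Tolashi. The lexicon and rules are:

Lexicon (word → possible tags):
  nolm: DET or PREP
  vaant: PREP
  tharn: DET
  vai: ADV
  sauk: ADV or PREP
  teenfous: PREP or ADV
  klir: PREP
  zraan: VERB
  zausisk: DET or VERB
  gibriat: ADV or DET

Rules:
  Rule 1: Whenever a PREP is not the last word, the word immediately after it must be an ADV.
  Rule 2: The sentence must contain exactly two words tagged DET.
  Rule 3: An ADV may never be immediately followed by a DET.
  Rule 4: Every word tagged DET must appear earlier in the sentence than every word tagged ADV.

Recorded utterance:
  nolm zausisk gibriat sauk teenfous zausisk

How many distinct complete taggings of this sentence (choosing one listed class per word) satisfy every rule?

Candidates per position — 1:nolm {DET,PREP}; 2:zausisk {DET,VERB}; 3:gibriat {ADV,DET}; 4:sauk {ADV,PREP}; 5:teenfous {PREP,ADV}; 6:zausisk {DET,VERB}.
There are 64 candidate sequences in total.
The sequences that satisfy every rule: DET DET ADV ADV ADV VERB; DET DET ADV PREP ADV VERB; DET VERB DET ADV ADV VERB; DET VERB DET PREP ADV VERB.
Count = 4.

4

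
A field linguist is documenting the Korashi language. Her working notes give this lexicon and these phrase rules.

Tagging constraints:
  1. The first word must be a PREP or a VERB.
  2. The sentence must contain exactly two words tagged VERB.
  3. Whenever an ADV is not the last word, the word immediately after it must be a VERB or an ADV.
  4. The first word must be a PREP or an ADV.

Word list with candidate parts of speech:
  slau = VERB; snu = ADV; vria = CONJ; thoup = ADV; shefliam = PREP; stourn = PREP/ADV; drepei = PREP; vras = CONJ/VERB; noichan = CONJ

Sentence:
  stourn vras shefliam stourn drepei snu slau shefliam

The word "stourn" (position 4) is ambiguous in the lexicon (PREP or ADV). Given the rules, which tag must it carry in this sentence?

PREP

Candidates per position — 1:stourn {PREP,ADV}; 2:vras {CONJ,VERB}; 3:shefliam {PREP}; 4:stourn {PREP,ADV}; 5:drepei {PREP}; 6:snu {ADV}; 7:slau {VERB}; 8:shefliam {PREP}.
Position 1: tagging it ADV would leave rule 1 unsatisfiable, so it must be PREP.
Position 2: tagging it CONJ would leave rule 2 unsatisfiable, so it must be VERB.
Position 4: tagging it ADV would leave rule 3 unsatisfiable, so it must be PREP.
The unique satisfying tagging is: PREP VERB PREP PREP PREP ADV VERB PREP.
Checking: rule 1 ✓; rule 2 ✓; rule 3 ✓; rule 4 ✓.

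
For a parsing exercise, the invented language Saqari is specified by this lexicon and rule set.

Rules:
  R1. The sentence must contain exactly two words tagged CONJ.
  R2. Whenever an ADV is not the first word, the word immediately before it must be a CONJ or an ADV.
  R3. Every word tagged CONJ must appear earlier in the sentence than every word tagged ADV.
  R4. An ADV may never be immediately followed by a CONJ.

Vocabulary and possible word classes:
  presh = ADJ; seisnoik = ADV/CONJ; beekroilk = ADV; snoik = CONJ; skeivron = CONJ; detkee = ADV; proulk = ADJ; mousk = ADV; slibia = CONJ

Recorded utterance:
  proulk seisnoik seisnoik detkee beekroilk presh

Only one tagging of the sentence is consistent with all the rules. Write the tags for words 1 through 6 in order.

Candidates per position — 1:proulk {ADJ}; 2:seisnoik {ADV,CONJ}; 3:seisnoik {ADV,CONJ}; 4:detkee {ADV}; 5:beekroilk {ADV}; 6:presh {ADJ}.
Position 2: ADV is ruled out by rule 1; that leaves CONJ.
Position 3: ADV is ruled out by rule 1; that leaves CONJ.
The only consistent sequence is: ADJ CONJ CONJ ADV ADV ADJ.
Checking: rule 1 ok; rule 2 ok; rule 3 ok; rule 4 ok.

ADJ CONJ CONJ ADV ADV ADJ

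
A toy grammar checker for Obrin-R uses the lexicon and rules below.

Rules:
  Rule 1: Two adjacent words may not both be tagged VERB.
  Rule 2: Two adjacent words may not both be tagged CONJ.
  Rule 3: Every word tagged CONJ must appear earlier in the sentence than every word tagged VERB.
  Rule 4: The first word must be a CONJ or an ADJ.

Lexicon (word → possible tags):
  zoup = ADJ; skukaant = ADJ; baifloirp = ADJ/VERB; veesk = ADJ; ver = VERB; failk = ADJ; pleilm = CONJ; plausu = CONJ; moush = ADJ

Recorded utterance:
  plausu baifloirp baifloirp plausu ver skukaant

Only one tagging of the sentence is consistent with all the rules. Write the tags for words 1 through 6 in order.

Candidates per position — 1:plausu {CONJ}; 2:baifloirp {ADJ,VERB}; 3:baifloirp {ADJ,VERB}; 4:plausu {CONJ}; 5:ver {VERB}; 6:skukaant {ADJ}.
Position 2: tagging it VERB would leave rule 3 unsatisfiable, so it must be ADJ.
Position 3: tagging it VERB would leave rule 3 unsatisfiable, so it must be ADJ.
The only consistent sequence is: CONJ ADJ ADJ CONJ VERB ADJ.
Rule-by-rule: rule 1 holds; rule 2 holds; rule 3 holds; rule 4 holds.

CONJ ADJ ADJ CONJ VERB ADJ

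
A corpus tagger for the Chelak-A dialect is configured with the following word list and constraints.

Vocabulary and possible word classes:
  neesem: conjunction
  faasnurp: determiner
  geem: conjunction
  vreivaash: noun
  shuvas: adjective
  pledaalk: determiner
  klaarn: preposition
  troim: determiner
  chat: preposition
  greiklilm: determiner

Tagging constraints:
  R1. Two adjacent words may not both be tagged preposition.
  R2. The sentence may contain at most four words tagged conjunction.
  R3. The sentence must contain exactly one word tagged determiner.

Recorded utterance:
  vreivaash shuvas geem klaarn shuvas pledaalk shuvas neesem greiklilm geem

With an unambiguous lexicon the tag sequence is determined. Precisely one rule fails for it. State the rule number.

3

Fixed tagging: noun adjective conjunction preposition adjective determiner adjective conjunction determiner conjunction.
Checking each rule: R1 pass, R2 pass, R3 fail.
Only rule 3 fails.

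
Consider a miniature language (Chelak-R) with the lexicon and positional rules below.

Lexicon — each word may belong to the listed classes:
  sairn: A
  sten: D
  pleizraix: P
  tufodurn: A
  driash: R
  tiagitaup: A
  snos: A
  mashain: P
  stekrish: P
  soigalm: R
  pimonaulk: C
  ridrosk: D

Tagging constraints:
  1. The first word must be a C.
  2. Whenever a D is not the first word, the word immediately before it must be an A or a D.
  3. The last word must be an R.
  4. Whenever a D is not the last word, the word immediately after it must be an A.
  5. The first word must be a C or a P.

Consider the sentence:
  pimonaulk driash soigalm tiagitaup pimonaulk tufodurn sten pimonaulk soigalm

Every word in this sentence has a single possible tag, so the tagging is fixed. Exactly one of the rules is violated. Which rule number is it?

4

Fixed tagging: C R R A C A D C R.
Applying the rules: R1 pass, R2 pass, R3 pass, R4 fail, R5 pass.
Only rule 4 fails.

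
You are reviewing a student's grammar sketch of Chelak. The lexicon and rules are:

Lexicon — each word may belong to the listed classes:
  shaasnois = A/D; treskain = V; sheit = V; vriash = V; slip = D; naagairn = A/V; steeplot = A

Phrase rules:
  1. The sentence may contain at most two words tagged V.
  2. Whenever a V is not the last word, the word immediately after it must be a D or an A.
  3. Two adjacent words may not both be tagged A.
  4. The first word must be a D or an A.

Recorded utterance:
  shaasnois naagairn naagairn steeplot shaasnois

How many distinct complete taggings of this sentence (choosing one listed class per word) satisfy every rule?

Candidates per position — 1:shaasnois {A,D}; 2:naagairn {A,V}; 3:naagairn {A,V}; 4:steeplot {A}; 5:shaasnois {A,D}.
There are 16 candidate sequences in total.
The sequences that satisfy every rule: D A V A D.
Count = 1.

1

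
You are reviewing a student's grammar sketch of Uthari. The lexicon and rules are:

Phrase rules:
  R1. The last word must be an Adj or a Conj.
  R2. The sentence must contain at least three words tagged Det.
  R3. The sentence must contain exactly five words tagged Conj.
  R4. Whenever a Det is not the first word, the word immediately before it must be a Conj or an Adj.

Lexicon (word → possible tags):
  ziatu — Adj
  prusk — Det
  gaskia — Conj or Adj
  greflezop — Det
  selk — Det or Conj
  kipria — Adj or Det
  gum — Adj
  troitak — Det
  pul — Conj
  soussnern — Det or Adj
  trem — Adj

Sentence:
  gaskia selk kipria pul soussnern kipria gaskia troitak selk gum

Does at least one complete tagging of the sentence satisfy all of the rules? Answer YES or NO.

Candidates per position — 1:gaskia {Conj,Adj}; 2:selk {Det,Conj}; 3:kipria {Adj,Det}; 4:pul {Conj}; 5:soussnern {Det,Adj}; 6:kipria {Adj,Det}; 7:gaskia {Conj,Adj}; 8:troitak {Det}; 9:selk {Det,Conj}; 10:gum {Adj}.
One satisfying assignment: Conj Conj Det Conj Adj Det Conj Det Conj Adj.
Rule-by-rule: rule 1 satisfied; rule 2 satisfied; rule 3 satisfied; rule 4 satisfied.

YES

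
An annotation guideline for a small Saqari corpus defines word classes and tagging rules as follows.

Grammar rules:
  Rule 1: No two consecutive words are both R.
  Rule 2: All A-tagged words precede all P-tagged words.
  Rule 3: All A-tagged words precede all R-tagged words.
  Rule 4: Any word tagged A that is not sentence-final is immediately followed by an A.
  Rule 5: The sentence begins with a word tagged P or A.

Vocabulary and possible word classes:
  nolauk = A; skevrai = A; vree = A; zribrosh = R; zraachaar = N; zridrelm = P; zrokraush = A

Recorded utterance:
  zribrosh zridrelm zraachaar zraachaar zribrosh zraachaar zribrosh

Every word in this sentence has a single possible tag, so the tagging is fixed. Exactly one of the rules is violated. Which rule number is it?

5

Fixed tagging: R P N N R N R.
Applying the rules: R1 ✓, R2 ✓, R3 ✓, R4 ✓, R5 ✗.
Only rule 5 fails.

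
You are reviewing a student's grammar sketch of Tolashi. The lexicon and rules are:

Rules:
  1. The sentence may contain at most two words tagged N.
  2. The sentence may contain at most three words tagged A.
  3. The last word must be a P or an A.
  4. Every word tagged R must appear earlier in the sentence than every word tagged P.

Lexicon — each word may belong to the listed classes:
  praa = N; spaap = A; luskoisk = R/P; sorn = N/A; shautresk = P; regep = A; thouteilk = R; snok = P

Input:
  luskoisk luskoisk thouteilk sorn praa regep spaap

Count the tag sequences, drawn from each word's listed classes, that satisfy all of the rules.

2

Candidates per position — 1:luskoisk {R,P}; 2:luskoisk {R,P}; 3:thouteilk {R}; 4:sorn {N,A}; 5:praa {N}; 6:regep {A}; 7:spaap {A}.
There are 8 candidate sequences in total.
The sequences that satisfy every rule: R R R N N A A; R R R A N A A.
Count = 2.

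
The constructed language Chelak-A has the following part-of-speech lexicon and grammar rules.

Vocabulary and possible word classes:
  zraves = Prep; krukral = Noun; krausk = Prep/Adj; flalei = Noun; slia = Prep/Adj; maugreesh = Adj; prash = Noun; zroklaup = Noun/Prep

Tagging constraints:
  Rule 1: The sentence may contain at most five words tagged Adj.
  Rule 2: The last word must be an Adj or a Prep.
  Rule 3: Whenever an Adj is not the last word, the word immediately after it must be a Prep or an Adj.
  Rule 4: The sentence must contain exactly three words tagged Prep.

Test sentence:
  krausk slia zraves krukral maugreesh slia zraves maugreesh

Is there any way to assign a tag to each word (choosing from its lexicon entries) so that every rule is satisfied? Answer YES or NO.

Candidates per position — 1:krausk {Prep,Adj}; 2:slia {Prep,Adj}; 3:zraves {Prep}; 4:krukral {Noun}; 5:maugreesh {Adj}; 6:slia {Prep,Adj}; 7:zraves {Prep}; 8:maugreesh {Adj}.
One satisfying assignment: Prep Adj Prep Noun Adj Adj Prep Adj.
Verifying each rule — rule 1 ✓; rule 2 ✓; rule 3 ✓; rule 4 ✓.

YES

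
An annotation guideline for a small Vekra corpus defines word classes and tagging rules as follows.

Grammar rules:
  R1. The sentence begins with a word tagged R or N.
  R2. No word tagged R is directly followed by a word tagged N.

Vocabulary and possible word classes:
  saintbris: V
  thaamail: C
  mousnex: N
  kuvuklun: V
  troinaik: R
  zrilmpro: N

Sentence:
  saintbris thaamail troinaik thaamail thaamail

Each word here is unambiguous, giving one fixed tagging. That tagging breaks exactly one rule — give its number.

Fixed tagging: V C R C C.
Rule check: R1 violated, R2 holds.
Only rule 1 fails.

1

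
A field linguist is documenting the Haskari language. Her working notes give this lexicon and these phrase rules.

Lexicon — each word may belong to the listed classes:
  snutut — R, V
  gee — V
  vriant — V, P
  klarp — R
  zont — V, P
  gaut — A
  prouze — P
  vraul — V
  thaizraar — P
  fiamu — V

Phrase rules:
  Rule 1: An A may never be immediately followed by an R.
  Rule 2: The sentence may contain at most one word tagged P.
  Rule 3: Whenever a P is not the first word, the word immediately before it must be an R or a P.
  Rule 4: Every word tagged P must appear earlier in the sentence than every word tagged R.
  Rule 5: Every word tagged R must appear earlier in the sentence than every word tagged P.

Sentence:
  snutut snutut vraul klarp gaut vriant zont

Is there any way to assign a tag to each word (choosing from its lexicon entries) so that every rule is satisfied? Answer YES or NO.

Candidates per position — 1:snutut {R,V}; 2:snutut {R,V}; 3:vraul {V}; 4:klarp {R}; 5:gaut {A}; 6:vriant {V,P}; 7:zont {V,P}.
One satisfying assignment: V V V R A V V.
Checking: rule 1 ✓; rule 2 ✓; rule 3 ✓; rule 4 ✓; rule 5 ✓.

YES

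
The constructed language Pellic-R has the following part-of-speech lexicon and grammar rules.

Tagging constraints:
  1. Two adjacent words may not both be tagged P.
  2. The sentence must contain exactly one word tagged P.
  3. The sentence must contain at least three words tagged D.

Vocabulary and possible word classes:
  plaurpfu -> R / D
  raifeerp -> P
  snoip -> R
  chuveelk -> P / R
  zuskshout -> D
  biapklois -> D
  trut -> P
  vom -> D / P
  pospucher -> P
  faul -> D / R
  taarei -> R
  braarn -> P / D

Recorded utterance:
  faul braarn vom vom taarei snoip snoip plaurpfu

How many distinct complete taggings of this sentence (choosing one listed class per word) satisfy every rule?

9

Candidates per position — 1:faul {D,R}; 2:braarn {P,D}; 3:vom {D,P}; 4:vom {D,P}; 5:taarei {R}; 6:snoip {R}; 7:snoip {R}; 8:plaurpfu {R,D}.
There are 32 candidate sequences in total.
Checking each against the rules leaves 9 sequences.
Count = 9.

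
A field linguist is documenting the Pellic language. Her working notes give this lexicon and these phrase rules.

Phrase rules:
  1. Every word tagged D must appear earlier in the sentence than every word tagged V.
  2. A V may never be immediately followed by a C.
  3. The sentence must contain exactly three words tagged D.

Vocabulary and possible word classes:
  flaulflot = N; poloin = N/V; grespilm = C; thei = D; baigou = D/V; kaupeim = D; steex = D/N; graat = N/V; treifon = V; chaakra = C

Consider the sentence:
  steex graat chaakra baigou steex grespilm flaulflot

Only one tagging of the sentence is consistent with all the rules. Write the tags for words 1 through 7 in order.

D N C D D C N

Candidates per position — 1:steex {D,N}; 2:graat {N,V}; 3:chaakra {C}; 4:baigou {D,V}; 5:steex {D,N}; 6:grespilm {C}; 7:flaulflot {N}.
Position 1: N is ruled out by rule 3; that leaves D.
Position 2: V is ruled out by rule 2; that leaves N.
Position 4: V is ruled out by rule 3; that leaves D.
Position 5: N is ruled out by rule 3; that leaves D.
So the tagging must be: D N C D D C N.
Verifying each rule — rule 1 ✓; rule 2 ✓; rule 3 ✓.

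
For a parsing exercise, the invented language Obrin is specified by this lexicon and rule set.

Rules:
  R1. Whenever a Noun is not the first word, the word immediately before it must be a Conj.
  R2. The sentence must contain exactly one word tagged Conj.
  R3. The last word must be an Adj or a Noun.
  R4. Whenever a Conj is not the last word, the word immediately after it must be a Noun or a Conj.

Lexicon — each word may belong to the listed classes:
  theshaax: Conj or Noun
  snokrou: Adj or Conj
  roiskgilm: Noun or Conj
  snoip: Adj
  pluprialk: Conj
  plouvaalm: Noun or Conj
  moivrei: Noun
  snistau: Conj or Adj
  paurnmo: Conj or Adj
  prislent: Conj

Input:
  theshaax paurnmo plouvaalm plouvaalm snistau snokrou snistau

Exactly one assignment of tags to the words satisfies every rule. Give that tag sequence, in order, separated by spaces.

Noun Adj Conj Noun Adj Adj Adj

Candidates per position — 1:theshaax {Conj,Noun}; 2:paurnmo {Conj,Adj}; 3:plouvaalm {Noun,Conj}; 4:plouvaalm {Noun,Conj}; 5:snistau {Conj,Adj}; 6:snokrou {Adj,Conj}; 7:snistau {Conj,Adj}.
Position 7: tagging it Conj would leave rule 3 unsatisfiable, so it must be Adj.
Position 4: tagging it Conj would leave rule 4 unsatisfiable, so it must be Noun.
Position 5: tagging it Conj would leave rule 4 unsatisfiable, so it must be Adj.
Position 6: tagging it Conj would leave rule 4 unsatisfiable, so it must be Adj.
Position 3: tagging it Noun would leave rule 1 unsatisfiable, so it must be Conj.
Position 1: tagging it Conj would leave rule 2 unsatisfiable, so it must be Noun.
Position 2: tagging it Conj would leave rule 2 unsatisfiable, so it must be Adj.
The only consistent sequence is: Noun Adj Conj Noun Adj Adj Adj.
Rule-by-rule: rule 1 holds; rule 2 holds; rule 3 holds; rule 4 holds.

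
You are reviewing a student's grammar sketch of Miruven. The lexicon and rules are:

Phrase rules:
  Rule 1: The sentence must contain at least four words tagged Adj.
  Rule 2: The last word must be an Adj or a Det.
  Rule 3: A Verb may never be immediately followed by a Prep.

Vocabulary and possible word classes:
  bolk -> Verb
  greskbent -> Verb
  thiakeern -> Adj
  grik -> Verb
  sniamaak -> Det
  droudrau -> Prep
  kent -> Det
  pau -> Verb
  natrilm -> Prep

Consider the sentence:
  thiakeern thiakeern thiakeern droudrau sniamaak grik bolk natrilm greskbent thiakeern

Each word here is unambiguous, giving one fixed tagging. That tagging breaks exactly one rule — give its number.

Fixed tagging: Adj Adj Adj Prep Det Verb Verb Prep Verb Adj.
Applying the rules: R1 ok, R2 ok, R3 fails.
Only rule 3 fails.

3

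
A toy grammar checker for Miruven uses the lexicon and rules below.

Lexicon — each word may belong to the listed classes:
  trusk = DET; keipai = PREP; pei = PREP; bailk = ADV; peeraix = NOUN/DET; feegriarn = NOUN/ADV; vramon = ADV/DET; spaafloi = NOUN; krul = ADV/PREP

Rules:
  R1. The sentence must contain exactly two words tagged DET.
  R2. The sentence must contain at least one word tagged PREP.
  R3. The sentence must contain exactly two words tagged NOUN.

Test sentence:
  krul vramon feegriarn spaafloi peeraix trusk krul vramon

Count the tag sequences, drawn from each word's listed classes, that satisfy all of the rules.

9

Candidates per position — 1:krul {ADV,PREP}; 2:vramon {ADV,DET}; 3:feegriarn {NOUN,ADV}; 4:spaafloi {NOUN}; 5:peeraix {NOUN,DET}; 6:trusk {DET}; 7:krul {ADV,PREP}; 8:vramon {ADV,DET}.
There are 64 candidate sequences in total.
Checking each against the rules leaves 9 sequences.
Count = 9.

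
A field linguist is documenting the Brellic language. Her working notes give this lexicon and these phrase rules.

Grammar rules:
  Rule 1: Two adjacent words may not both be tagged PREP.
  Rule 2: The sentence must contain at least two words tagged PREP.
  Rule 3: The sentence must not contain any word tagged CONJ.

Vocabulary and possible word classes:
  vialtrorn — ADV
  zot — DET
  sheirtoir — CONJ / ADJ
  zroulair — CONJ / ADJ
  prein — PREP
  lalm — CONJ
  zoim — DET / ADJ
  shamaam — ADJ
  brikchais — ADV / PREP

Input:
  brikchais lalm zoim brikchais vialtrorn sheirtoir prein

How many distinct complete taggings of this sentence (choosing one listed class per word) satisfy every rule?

0

Candidates per position — 1:brikchais {ADV,PREP}; 2:lalm {CONJ}; 3:zoim {DET,ADJ}; 4:brikchais {ADV,PREP}; 5:vialtrorn {ADV}; 6:sheirtoir {CONJ,ADJ}; 7:prein {PREP}.
There are 16 candidate sequences in total.
Rule 3 cannot be satisfied by any choice of tags from the lexicon.
So there is no consistent tagging.
Count = 0.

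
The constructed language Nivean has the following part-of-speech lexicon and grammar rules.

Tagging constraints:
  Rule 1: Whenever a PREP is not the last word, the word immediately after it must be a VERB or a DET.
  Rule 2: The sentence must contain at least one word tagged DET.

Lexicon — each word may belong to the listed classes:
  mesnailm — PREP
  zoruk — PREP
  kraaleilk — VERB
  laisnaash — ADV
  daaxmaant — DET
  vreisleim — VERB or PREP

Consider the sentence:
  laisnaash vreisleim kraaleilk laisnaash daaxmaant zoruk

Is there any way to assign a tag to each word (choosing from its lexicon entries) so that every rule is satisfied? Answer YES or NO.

Candidates per position — 1:laisnaash {ADV}; 2:vreisleim {VERB,PREP}; 3:kraaleilk {VERB}; 4:laisnaash {ADV}; 5:daaxmaant {DET}; 6:zoruk {PREP}.
One satisfying assignment: ADV PREP VERB ADV DET PREP.
Check: rule 1 holds; rule 2 holds.

YES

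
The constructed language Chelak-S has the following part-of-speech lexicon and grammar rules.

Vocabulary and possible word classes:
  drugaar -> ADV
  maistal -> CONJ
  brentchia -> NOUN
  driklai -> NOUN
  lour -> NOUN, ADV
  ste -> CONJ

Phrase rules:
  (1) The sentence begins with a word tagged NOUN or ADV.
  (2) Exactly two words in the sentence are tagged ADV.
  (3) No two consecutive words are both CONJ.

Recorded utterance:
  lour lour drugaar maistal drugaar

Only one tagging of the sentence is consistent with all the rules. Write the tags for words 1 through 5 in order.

Candidates per position — 1:lour {NOUN,ADV}; 2:lour {NOUN,ADV}; 3:drugaar {ADV}; 4:maistal {CONJ}; 5:drugaar {ADV}.
Position 1: tagging it ADV would leave rule 2 unsatisfiable, so it must be NOUN.
Position 2: tagging it ADV would leave rule 2 unsatisfiable, so it must be NOUN.
That leaves exactly one tagging: NOUN NOUN ADV CONJ ADV.
Checking: rule 1 satisfied; rule 2 satisfied; rule 3 satisfied.

NOUN NOUN ADV CONJ ADV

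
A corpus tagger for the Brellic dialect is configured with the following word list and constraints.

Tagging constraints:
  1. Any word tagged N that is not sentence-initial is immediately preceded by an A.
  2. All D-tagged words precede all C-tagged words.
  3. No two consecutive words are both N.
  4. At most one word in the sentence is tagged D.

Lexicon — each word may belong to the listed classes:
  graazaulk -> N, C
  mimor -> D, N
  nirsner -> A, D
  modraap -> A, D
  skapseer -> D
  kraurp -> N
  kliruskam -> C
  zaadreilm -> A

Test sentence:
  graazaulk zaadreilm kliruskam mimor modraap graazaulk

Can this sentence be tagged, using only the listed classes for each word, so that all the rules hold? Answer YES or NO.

NO

Candidates per position — 1:graazaulk {N,C}; 2:zaadreilm {A}; 3:kliruskam {C}; 4:mimor {D,N}; 5:modraap {A,D}; 6:graazaulk {N,C}.
Every candidate sequence violates at least one rule; no consistent tagging exists.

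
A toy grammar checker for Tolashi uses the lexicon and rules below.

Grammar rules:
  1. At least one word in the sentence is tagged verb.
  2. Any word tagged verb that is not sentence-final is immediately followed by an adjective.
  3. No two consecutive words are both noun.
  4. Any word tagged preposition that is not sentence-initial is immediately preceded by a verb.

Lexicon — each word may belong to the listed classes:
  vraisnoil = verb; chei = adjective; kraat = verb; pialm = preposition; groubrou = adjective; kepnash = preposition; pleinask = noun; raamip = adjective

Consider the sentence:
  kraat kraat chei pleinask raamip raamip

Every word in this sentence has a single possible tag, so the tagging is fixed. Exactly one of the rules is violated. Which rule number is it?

2

Fixed tagging: verb verb adjective noun adjective adjective.
Rule check: R1 ok, R2 fails, R3 ok, R4 ok.
Only rule 2 fails.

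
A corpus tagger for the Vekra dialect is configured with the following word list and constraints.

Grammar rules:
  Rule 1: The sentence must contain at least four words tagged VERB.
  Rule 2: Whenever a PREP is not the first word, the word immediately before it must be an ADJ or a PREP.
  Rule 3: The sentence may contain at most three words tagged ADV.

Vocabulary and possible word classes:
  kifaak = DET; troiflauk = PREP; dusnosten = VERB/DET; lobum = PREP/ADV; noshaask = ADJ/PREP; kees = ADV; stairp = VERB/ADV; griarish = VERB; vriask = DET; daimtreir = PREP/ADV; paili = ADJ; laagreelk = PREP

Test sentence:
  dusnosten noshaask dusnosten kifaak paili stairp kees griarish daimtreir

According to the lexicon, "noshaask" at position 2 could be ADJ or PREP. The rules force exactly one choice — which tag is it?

Candidates per position — 1:dusnosten {VERB,DET}; 2:noshaask {ADJ,PREP}; 3:dusnosten {VERB,DET}; 4:kifaak {DET}; 5:paili {ADJ}; 6:stairp {VERB,ADV}; 7:kees {ADV}; 8:griarish {VERB}; 9:daimtreir {PREP,ADV}.
Position 1: tagging it DET would leave rule 1 unsatisfiable, so it must be VERB.
Position 2: tagging it PREP would leave rule 2 unsatisfiable, so it must be ADJ.
Position 3: tagging it DET would leave rule 1 unsatisfiable, so it must be VERB.
Position 6: tagging it ADV would leave rule 1 unsatisfiable, so it must be VERB.
Position 9: tagging it PREP would leave rule 2 unsatisfiable, so it must be ADV.
The unique satisfying tagging is: VERB ADJ VERB DET ADJ VERB ADV VERB ADV.
Rule-by-rule: rule 1 satisfied; rule 2 satisfied; rule 3 satisfied.

ADJ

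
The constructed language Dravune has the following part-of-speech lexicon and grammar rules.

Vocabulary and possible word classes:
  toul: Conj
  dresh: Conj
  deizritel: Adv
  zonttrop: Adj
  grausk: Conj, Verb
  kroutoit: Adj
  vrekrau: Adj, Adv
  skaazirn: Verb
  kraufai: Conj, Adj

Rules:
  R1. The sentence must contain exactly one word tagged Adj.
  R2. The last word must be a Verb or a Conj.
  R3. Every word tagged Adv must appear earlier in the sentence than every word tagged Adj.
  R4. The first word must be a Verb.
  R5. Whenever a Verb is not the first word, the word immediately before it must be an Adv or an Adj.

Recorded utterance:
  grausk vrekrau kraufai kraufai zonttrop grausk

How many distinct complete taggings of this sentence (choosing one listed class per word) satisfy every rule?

2

Candidates per position — 1:grausk {Conj,Verb}; 2:vrekrau {Adj,Adv}; 3:kraufai {Conj,Adj}; 4:kraufai {Conj,Adj}; 5:zonttrop {Adj}; 6:grausk {Conj,Verb}.
There are 32 candidate sequences in total.
The sequences that satisfy every rule: Verb Adv Conj Conj Adj Conj; Verb Adv Conj Conj Adj Verb.
Count = 2.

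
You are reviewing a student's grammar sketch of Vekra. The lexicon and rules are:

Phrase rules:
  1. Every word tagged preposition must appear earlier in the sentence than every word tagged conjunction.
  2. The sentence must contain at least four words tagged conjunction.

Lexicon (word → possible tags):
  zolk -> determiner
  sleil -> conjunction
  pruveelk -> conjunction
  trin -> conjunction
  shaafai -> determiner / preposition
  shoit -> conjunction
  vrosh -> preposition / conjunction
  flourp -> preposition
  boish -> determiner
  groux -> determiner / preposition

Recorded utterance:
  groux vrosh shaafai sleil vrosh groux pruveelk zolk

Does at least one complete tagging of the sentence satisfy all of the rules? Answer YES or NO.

Candidates per position — 1:groux {determiner,preposition}; 2:vrosh {preposition,conjunction}; 3:shaafai {determiner,preposition}; 4:sleil {conjunction}; 5:vrosh {preposition,conjunction}; 6:groux {determiner,preposition}; 7:pruveelk {conjunction}; 8:zolk {determiner}.
One satisfying assignment: preposition conjunction determiner conjunction conjunction determiner conjunction determiner.
Verifying each rule — rule 1 satisfied; rule 2 satisfied.

YES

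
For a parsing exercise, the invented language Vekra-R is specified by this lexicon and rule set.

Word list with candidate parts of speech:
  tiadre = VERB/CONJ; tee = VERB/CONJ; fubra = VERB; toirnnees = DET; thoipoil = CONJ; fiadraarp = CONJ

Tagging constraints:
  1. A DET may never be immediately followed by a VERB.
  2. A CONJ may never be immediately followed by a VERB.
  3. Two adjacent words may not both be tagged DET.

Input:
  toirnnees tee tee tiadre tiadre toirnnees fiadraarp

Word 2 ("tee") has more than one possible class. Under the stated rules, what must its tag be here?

CONJ

Candidates per position — 1:toirnnees {DET}; 2:tee {VERB,CONJ}; 3:tee {VERB,CONJ}; 4:tiadre {VERB,CONJ}; 5:tiadre {VERB,CONJ}; 6:toirnnees {DET}; 7:fiadraarp {CONJ}.
Word 2 cannot be VERB — rule 1 would then fail for every completion. It is CONJ.
Word 3 cannot be VERB — rule 2 would then fail for every completion. It is CONJ.
Word 4 cannot be VERB — rule 2 would then fail for every completion. It is CONJ.
Word 5 cannot be VERB — rule 2 would then fail for every completion. It is CONJ.
The only consistent sequence is: DET CONJ CONJ CONJ CONJ DET CONJ.
Verifying each rule — rule 1 satisfied; rule 2 satisfied; rule 3 satisfied.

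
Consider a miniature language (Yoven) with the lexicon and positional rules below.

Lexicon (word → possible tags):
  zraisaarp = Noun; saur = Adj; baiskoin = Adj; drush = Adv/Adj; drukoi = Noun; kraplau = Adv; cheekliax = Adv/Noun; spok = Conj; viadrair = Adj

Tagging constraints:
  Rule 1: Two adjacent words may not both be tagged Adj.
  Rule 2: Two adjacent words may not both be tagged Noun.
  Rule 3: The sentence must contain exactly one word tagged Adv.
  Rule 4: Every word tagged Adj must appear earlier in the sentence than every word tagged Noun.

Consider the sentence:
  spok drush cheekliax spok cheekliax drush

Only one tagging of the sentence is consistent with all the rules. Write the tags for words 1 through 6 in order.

Conj Adj Noun Conj Noun Adv

Candidates per position — 1:spok {Conj}; 2:drush {Adv,Adj}; 3:cheekliax {Adv,Noun}; 4:spok {Conj}; 5:cheekliax {Adv,Noun}; 6:drush {Adv,Adj}.
The remaining ambiguous positions (2, 3, 5, 6) are resolved jointly — only one combination satisfies every rule.
The unique satisfying tagging is: Conj Adj Noun Conj Noun Adv.
Rule-by-rule: rule 1 holds; rule 2 holds; rule 3 holds; rule 4 holds.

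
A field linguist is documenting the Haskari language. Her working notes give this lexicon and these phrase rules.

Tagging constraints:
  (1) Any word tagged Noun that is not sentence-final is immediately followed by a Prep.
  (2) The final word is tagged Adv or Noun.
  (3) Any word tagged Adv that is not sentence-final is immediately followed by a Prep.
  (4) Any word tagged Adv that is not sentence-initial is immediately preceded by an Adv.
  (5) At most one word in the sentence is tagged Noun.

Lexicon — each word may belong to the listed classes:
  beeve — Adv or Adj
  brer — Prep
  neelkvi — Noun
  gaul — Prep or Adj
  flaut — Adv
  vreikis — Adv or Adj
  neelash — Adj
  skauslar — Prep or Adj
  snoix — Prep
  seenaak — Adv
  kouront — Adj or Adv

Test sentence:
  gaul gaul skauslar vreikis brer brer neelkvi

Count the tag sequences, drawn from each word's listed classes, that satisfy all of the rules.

Candidates per position — 1:gaul {Prep,Adj}; 2:gaul {Prep,Adj}; 3:skauslar {Prep,Adj}; 4:vreikis {Adv,Adj}; 5:brer {Prep}; 6:brer {Prep}; 7:neelkvi {Noun}.
There are 16 candidate sequences in total.
Checking each against the rules leaves 8 sequences.
Count = 8.

8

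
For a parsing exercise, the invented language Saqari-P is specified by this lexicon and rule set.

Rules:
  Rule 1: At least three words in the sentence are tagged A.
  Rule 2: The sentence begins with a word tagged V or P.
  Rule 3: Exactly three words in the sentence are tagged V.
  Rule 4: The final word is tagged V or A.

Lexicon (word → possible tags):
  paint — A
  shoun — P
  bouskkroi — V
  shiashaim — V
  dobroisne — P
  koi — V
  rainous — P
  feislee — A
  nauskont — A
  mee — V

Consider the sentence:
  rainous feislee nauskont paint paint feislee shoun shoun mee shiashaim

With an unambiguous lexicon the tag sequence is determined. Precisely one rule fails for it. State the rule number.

3

Fixed tagging: P A A A A A P P V V.
Rule check: R1 ok, R2 ok, R3 fails, R4 ok.
Only rule 3 fails.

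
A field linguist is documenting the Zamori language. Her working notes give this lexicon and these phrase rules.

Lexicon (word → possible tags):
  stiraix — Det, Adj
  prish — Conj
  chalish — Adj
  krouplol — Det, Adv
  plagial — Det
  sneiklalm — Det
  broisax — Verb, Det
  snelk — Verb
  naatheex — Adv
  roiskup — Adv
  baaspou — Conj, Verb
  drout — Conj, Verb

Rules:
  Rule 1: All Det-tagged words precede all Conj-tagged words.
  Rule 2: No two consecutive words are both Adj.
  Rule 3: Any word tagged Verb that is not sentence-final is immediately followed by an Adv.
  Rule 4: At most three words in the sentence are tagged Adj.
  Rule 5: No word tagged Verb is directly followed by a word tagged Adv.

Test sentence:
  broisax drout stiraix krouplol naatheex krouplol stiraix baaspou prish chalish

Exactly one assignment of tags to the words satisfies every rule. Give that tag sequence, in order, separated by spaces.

Det Conj Adj Adv Adv Adv Adj Conj Conj Adj

Candidates per position — 1:broisax {Verb,Det}; 2:drout {Conj,Verb}; 3:stiraix {Det,Adj}; 4:krouplol {Det,Adv}; 5:naatheex {Adv}; 6:krouplol {Det,Adv}; 7:stiraix {Det,Adj}; 8:baaspou {Conj,Verb}; 9:prish {Conj}; 10:chalish {Adj}.
At position 1, choosing Verb makes rule 3 impossible to satisfy; hence Det.
At position 2, choosing Verb makes rule 3 impossible to satisfy; hence Conj.
At position 3, choosing Det makes rule 1 impossible to satisfy; hence Adj.
At position 4, choosing Det makes rule 1 impossible to satisfy; hence Adv.
At position 6, choosing Det makes rule 1 impossible to satisfy; hence Adv.
At position 7, choosing Det makes rule 1 impossible to satisfy; hence Adj.
At position 8, choosing Verb makes rule 3 impossible to satisfy; hence Conj.
The only consistent sequence is: Det Conj Adj Adv Adv Adv Adj Conj Conj Adj.
Verifying each rule — rule 1 ✓; rule 2 ✓; rule 3 ✓; rule 4 ✓; rule 5 ✓.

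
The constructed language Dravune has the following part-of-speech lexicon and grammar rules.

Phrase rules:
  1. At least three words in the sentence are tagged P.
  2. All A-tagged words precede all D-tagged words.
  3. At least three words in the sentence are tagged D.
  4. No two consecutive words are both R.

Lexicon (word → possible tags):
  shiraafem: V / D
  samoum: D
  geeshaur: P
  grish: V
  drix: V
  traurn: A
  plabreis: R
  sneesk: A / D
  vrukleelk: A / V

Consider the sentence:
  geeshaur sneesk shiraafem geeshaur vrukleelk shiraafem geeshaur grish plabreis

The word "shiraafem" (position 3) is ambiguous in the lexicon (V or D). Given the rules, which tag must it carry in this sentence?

D

Candidates per position — 1:geeshaur {P}; 2:sneesk {A,D}; 3:shiraafem {V,D}; 4:geeshaur {P}; 5:vrukleelk {A,V}; 6:shiraafem {V,D}; 7:geeshaur {P}; 8:grish {V}; 9:plabreis {R}.
Position 2: A is ruled out by rule 3; that leaves D.
Position 3: V is ruled out by rule 3; that leaves D.
Position 5: A is ruled out by rule 2; that leaves V.
Position 6: V is ruled out by rule 3; that leaves D.
The unique satisfying tagging is: P D D P V D P V R.
Checking: rule 1 ✓; rule 2 ✓; rule 3 ✓; rule 4 ✓.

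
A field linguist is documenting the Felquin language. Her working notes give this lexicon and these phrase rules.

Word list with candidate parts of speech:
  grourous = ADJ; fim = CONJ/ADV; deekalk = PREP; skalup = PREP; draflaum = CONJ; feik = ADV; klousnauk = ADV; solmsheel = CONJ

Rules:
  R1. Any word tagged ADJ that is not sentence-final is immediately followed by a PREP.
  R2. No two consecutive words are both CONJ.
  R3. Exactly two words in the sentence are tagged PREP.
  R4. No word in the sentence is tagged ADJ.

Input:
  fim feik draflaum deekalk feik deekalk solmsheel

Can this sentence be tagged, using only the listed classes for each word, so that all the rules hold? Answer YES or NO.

Candidates per position — 1:fim {CONJ,ADV}; 2:feik {ADV}; 3:draflaum {CONJ}; 4:deekalk {PREP}; 5:feik {ADV}; 6:deekalk {PREP}; 7:solmsheel {CONJ}.
One satisfying assignment: ADV ADV CONJ PREP ADV PREP CONJ.
Check: rule 1 holds; rule 2 holds; rule 3 holds; rule 4 holds.

YES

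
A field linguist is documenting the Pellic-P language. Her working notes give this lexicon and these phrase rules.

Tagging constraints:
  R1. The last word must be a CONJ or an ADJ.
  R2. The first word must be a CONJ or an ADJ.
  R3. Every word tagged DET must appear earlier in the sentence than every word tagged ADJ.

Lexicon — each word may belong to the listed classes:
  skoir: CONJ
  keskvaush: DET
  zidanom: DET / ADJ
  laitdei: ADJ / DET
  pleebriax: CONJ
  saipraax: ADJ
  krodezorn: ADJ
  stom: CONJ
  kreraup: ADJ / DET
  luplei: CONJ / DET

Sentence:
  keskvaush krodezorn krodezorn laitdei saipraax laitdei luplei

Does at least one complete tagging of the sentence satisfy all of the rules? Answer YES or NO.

NO

Candidates per position — 1:keskvaush {DET}; 2:krodezorn {ADJ}; 3:krodezorn {ADJ}; 4:laitdei {ADJ,DET}; 5:saipraax {ADJ}; 6:laitdei {ADJ,DET}; 7:luplei {CONJ,DET}.
Rule 2 cannot be satisfied by any choice of tags from the lexicon.
So there is no consistent tagging.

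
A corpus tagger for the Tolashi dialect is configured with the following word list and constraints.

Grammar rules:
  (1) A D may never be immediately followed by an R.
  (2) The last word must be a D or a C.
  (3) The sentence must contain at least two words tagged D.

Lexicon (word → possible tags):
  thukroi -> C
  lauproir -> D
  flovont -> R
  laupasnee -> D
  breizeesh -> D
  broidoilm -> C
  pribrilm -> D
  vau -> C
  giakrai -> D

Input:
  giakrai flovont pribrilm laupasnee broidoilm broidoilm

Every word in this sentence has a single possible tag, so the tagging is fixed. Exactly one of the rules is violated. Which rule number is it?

Fixed tagging: D R D D C C.
Applying the rules: R1 fails, R2 ok, R3 ok.
Only rule 1 fails.

1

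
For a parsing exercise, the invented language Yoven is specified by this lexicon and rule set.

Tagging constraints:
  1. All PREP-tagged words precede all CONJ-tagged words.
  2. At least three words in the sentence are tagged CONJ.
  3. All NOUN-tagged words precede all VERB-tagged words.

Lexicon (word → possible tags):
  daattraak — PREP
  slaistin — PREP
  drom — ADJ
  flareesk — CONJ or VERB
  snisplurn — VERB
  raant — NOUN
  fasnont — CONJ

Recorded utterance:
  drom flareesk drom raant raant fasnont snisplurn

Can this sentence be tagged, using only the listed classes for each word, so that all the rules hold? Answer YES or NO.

Candidates per position — 1:drom {ADJ}; 2:flareesk {CONJ,VERB}; 3:drom {ADJ}; 4:raant {NOUN}; 5:raant {NOUN}; 6:fasnont {CONJ}; 7:snisplurn {VERB}.
Rule 2 cannot be satisfied by any choice of tags from the lexicon.
So there is no consistent tagging.

NO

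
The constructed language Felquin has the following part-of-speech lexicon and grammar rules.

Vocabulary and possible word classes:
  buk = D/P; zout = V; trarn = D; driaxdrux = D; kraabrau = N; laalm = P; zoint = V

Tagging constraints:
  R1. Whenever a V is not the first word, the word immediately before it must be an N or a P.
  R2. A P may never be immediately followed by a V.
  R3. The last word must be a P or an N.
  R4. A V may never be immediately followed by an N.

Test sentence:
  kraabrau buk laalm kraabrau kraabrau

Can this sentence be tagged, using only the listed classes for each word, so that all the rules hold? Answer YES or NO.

Candidates per position — 1:kraabrau {N}; 2:buk {D,P}; 3:laalm {P}; 4:kraabrau {N}; 5:kraabrau {N}.
One satisfying assignment: N D P N N.
Check: rule 1 ✓; rule 2 ✓; rule 3 ✓; rule 4 ✓.

YES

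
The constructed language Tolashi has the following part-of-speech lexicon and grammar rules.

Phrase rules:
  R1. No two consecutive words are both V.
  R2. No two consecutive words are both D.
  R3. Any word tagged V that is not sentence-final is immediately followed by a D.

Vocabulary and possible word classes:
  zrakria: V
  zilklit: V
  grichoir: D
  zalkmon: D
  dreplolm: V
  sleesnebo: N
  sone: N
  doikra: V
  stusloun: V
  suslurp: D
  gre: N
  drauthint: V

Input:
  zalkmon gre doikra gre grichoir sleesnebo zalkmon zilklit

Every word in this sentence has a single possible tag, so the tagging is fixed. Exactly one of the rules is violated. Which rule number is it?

3

Fixed tagging: D N V N D N D V.
Checking each rule: R1 ✓, R2 ✓, R3 ✗.
Only rule 3 fails.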